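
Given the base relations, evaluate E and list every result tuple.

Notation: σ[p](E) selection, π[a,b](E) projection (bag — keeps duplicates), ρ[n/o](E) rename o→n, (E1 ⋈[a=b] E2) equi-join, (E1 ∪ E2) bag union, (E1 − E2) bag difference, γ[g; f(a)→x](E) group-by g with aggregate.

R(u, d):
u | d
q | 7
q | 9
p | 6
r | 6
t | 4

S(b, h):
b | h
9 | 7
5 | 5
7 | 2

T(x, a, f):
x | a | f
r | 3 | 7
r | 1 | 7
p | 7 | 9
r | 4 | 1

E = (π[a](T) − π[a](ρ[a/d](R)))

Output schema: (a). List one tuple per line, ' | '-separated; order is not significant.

Per-node cardinality:
  T → 4
  π[a](T) → 4
  R → 5
  ρ[a/d](R) → 5
  π[a](ρ[a/d](R)) → 5
  (π[a](T) − π[a](ρ[a/d](R))) → 2

== RESULT ==
a
1
3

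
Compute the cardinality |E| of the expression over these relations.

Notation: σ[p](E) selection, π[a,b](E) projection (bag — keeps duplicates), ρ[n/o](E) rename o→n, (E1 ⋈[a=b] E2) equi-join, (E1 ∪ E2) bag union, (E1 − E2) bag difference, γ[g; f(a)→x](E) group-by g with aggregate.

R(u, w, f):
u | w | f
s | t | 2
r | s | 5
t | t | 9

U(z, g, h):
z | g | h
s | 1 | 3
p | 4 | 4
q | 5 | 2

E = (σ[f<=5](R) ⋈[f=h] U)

Row counts bottom-up:
  R → 3
  σ[f<=5](R) → 2
  U → 3
  (σ[f<=5](R) ⋈[f=h] U) → 1

|E| = 1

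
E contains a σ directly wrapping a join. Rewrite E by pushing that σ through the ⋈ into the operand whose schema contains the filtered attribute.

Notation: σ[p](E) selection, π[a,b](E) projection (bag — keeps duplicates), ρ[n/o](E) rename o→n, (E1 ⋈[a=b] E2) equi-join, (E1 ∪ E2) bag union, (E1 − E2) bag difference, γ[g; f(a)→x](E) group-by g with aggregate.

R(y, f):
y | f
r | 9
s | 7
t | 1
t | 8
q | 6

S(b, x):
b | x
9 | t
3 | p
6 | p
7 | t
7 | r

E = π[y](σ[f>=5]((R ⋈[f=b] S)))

σ filters on f, owned by the left side.
E' = π[y]((σ[f>=5](R) ⋈[f=b] S))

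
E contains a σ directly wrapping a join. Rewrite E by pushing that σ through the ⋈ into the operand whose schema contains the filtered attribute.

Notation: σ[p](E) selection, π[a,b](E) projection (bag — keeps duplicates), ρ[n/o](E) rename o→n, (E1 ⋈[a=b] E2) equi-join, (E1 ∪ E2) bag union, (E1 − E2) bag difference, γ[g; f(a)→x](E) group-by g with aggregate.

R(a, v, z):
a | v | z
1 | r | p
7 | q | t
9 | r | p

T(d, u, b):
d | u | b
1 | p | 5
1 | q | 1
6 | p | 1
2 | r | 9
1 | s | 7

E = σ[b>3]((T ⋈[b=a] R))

σ filters on b, owned by the left side.
E' = (σ[b>3](T) ⋈[b=a] R)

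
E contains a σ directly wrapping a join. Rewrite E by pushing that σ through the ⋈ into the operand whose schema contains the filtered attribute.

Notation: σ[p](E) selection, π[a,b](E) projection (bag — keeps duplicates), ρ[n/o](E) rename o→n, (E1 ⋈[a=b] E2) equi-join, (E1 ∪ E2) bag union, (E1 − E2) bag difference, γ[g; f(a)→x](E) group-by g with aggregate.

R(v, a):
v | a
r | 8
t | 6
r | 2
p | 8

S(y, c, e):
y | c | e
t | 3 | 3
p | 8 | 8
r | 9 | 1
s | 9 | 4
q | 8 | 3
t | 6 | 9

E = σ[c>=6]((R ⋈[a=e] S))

σ filters on c, owned by the right side.
E' = (R ⋈[a=e] σ[c>=6](S))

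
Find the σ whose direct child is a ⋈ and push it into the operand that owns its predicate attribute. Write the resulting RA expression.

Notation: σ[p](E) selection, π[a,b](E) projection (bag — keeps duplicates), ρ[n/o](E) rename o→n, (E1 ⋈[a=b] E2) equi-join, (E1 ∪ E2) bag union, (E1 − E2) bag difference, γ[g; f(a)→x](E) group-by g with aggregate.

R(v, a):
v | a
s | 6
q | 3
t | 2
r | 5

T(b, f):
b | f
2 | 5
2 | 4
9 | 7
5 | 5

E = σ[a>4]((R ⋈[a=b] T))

σ filters on a, owned by the left side.
E' = (σ[a>4](R) ⋈[a=b] T)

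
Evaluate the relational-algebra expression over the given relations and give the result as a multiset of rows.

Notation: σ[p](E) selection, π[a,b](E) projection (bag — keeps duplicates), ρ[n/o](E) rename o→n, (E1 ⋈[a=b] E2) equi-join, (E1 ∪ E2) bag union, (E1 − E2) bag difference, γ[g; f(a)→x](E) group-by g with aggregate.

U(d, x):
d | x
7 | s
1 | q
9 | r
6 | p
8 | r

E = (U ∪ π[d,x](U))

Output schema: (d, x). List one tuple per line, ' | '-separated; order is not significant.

Per-node cardinality:
  U → 5
  U → 5
  π[d,x](U) → 5
  (U ∪ π[d,x](U)) → 10

== RESULT ==
d | x
1 | q
1 | q
6 | p
6 | p
7 | s
7 | s
8 | r
8 | r
9 | r
9 | r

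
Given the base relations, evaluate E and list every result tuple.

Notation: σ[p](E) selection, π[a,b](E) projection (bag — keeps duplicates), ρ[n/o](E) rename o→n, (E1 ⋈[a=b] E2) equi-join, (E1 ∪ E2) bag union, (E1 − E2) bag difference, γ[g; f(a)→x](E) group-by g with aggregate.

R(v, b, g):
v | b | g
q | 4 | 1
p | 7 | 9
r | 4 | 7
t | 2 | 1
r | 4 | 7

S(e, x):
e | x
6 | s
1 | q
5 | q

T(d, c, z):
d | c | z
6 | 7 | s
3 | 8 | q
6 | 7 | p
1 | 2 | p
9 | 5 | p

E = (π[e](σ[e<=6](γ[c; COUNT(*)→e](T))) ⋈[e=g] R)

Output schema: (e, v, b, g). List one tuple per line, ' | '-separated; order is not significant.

Stepwise |·|:
  T → 5
  γ[c; COUNT(*)→e](T) → 4
  σ[e<=6](γ[c; COUNT(*)→e](T)) → 4
  π[e](σ[e<=6](γ[c; COUNT(*)→e](T))) → 4
  R → 5
  (π[e](σ[e<=6](γ[c; COUNT(*)→e](T))) ⋈[e=g] R) → 6

== RESULT ==
e | v | b | g
1 | q | 4 | 1
1 | q | 4 | 1
1 | q | 4 | 1
1 | t | 2 | 1
1 | t | 2 | 1
1 | t | 2 | 1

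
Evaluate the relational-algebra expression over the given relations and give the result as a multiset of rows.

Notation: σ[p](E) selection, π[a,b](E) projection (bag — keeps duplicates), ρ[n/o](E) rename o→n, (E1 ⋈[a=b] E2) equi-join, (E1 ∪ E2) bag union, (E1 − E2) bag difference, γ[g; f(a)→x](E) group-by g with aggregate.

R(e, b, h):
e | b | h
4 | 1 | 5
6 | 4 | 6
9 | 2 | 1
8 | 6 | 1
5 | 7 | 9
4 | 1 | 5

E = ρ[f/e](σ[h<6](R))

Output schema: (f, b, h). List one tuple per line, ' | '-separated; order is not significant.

Per-node cardinality:
  R → 6
  σ[h<6](R) → 4
  ρ[f/e](σ[h<6](R)) → 4

== RESULT ==
f | b | h
4 | 1 | 5
4 | 1 | 5
8 | 6 | 1
9 | 2 | 1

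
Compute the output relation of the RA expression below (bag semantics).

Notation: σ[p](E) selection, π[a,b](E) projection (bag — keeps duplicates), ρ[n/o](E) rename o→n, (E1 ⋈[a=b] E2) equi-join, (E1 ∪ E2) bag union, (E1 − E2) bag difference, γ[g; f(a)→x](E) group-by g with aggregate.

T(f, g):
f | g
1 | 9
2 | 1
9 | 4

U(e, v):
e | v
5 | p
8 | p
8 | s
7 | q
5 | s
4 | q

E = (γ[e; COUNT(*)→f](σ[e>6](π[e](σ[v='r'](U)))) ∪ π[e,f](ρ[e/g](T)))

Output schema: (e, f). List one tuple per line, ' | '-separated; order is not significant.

Stepwise |·|:
  U → 6
  σ[v='r'](U) → 0
  π[e](σ[v='r'](U)) → 0
  σ[e>6](π[e](σ[v='r'](U))) → 0
  γ[e; COUNT(*)→f](σ[e>6](π[e](σ[v='r'](U)))) → 0
  T → 3
  ρ[e/g](T) → 3
  π[e,f](ρ[e/g](T)) → 3
  (γ[e; COUNT(*)→f](σ[e>6](π[e](σ[v='r'](U)))) ∪ π[e,f](ρ[e/g](T))) → 3

== RESULT ==
e | f
1 | 2
4 | 9
9 | 1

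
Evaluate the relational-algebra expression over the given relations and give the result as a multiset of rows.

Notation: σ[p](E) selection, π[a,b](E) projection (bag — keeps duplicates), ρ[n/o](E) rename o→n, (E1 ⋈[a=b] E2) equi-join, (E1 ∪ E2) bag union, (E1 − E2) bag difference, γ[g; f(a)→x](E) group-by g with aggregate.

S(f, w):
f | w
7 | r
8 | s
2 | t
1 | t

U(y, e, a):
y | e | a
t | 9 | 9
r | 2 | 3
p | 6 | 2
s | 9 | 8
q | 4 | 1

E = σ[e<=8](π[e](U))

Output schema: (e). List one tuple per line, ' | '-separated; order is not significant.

Per-node cardinality:
  U → 5
  π[e](U) → 5
  σ[e<=8](π[e](U)) → 3

== RESULT ==
e
2
4
6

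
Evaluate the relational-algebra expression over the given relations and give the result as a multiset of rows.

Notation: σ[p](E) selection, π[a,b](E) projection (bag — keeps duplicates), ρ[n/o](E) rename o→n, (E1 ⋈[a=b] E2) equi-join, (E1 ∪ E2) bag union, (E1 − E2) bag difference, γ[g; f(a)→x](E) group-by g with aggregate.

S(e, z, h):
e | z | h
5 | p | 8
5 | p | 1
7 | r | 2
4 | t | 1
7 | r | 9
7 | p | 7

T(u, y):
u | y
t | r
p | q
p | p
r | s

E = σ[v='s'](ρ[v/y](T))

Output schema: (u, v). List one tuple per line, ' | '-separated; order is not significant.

Row counts bottom-up:
  T → 4
  ρ[v/y](T) → 4
  σ[v='s'](ρ[v/y](T)) → 1

== RESULT ==
u | v
r | s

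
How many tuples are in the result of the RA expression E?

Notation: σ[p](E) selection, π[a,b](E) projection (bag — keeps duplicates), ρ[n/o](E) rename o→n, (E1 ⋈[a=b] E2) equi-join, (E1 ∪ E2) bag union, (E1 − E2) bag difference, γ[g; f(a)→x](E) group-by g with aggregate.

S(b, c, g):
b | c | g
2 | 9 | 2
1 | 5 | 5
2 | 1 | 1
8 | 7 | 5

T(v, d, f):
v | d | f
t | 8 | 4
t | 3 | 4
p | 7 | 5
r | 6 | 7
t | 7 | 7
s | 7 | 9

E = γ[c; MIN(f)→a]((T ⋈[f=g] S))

Row counts bottom-up:
  T → 6
  S → 4
  (T ⋈[f=g] S) → 2
  γ[c; MIN(f)→a]((T ⋈[f=g] S)) → 2

|E| = 2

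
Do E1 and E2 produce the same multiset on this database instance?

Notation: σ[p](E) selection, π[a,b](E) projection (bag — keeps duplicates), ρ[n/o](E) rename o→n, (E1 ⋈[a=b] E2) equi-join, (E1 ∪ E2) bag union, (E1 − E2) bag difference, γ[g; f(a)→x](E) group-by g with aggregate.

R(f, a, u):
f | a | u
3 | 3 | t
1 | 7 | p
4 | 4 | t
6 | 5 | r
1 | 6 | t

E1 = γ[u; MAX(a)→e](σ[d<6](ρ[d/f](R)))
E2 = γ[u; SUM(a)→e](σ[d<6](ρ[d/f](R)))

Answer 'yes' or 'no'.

E1 stepwise |·|:
  R → 5
  ρ[d/f](R) → 5
  σ[d<6](ρ[d/f](R)) → 4
  γ[u; MAX(a)→e](σ[d<6](ρ[d/f](R))) → 2
E2 stepwise |·|:
  R → 5
  ρ[d/f](R) → 5
  σ[d<6](ρ[d/f](R)) → 4
  γ[u; SUM(a)→e](σ[d<6](ρ[d/f](R))) → 2

E1 result:
u | e
p | 7
t | 6
E2 result:
u | e
p | 7
t | 13
Witness: ('t', 13) appears 0× in E1 but 1× in E2.

no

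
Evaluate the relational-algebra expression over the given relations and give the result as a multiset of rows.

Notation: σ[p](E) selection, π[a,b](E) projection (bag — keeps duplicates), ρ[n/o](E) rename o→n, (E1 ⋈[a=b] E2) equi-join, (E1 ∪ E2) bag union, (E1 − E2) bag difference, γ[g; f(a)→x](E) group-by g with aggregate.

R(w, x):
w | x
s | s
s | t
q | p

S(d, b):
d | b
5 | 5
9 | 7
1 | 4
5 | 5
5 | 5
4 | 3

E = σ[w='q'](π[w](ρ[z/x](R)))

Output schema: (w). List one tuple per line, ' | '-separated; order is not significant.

Subexpression sizes:
  R → 3
  ρ[z/x](R) → 3
  π[w](ρ[z/x](R)) → 3
  σ[w='q'](π[w](ρ[z/x](R))) → 1

== RESULT ==
w
q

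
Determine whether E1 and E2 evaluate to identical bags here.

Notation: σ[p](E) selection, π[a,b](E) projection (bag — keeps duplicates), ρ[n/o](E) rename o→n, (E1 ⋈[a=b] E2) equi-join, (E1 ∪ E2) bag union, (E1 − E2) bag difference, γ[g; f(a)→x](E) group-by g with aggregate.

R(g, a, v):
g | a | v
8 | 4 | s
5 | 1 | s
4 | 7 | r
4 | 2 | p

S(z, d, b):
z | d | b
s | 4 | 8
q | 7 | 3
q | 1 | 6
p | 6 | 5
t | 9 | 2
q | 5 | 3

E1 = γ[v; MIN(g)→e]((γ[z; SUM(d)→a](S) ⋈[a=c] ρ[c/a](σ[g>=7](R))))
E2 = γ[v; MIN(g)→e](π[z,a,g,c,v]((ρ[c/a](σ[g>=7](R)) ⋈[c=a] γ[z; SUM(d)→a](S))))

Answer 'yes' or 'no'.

E1 stepwise |·|:
  S → 6
  γ[z; SUM(d)→a](S) → 4
  R → 4
  σ[g>=7](R) → 1
  ρ[c/a](σ[g>=7](R)) → 1
  (γ[z; SUM(d)→a](S) ⋈[a=c] ρ[c/a](σ[g>=7](R))) → 1
  γ[v; MIN(g)→e]((γ[z; SUM(d)→a](S) ⋈[a=c] ρ[c/a](σ[g>=7](R)))) → 1
E2 stepwise |·|:
  R → 4
  σ[g>=7](R) → 1
  ρ[c/a](σ[g>=7](R)) → 1
  S → 6
  γ[z; SUM(d)→a](S) → 4
  (ρ[c/a](σ[g>=7](R)) ⋈[c=a] γ[z; SUM(d)→a](S)) → 1
  π[z,a,g,c,v]((ρ[c/a](σ[g>=7](R)) ⋈[c=a] γ[z; SUM(d)→a](S))) → 1
  γ[v; MIN(g)→e](π[z,a,g,c,v]((ρ[c/a](σ[g>=7](R)) ⋈[c=a] γ[z; SUM(d)→a](S)))) → 1

E1 and E2 produce the same multiset:
v | e
s | 8

yes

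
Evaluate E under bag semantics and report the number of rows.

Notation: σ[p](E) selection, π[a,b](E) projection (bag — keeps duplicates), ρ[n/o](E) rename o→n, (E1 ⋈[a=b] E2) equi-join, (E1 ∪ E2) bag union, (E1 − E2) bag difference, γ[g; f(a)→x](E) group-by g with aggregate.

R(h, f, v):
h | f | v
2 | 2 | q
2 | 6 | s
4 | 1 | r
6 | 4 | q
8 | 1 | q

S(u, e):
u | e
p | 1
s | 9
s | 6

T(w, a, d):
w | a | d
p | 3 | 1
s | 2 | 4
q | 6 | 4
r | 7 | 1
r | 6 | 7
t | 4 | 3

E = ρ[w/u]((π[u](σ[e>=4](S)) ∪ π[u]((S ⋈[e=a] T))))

Stepwise |·|:
  S → 3
  σ[e>=4](S) → 2
  π[u](σ[e>=4](S)) → 2
  S → 3
  T → 6
  (S ⋈[e=a] T) → 2
  π[u]((S ⋈[e=a] T)) → 2
  (π[u](σ[e>=4](S)) ∪ π[u]((S ⋈[e=a] T))) → 4
  ρ[w/u]((π[u](σ[e>=4](S)) ∪ π[u]((S ⋈[e=a] T)))) → 4

|E| = 4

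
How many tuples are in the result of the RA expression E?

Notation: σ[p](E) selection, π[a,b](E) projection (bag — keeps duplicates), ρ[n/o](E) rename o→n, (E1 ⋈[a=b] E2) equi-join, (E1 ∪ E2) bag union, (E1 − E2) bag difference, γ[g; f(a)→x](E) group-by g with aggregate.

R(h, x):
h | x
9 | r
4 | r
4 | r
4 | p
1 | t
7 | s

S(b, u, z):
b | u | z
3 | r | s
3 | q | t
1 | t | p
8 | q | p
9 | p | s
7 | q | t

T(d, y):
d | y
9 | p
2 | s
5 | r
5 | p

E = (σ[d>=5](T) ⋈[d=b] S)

Per-node cardinality:
  T → 4
  σ[d>=5](T) → 3
  S → 6
  (σ[d>=5](T) ⋈[d=b] S) → 1

|E| = 1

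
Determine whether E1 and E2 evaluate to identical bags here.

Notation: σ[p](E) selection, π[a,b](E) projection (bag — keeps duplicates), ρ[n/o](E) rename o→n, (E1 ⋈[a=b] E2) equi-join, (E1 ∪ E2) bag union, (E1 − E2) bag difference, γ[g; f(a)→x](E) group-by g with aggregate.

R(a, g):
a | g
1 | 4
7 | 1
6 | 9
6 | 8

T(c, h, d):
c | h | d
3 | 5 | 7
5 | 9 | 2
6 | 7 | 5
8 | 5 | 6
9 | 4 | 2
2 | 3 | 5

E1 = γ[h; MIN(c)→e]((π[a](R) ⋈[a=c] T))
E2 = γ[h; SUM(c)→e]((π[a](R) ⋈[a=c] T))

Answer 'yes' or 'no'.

E1 row counts bottom-up:
  R → 4
  π[a](R) → 4
  T → 6
  (π[a](R) ⋈[a=c] T) → 2
  γ[h; MIN(c)→e]((π[a](R) ⋈[a=c] T)) → 1
E2 row counts bottom-up:
  R → 4
  π[a](R) → 4
  T → 6
  (π[a](R) ⋈[a=c] T) → 2
  γ[h; SUM(c)→e]((π[a](R) ⋈[a=c] T)) → 1

E1 result:
h | e
7 | 6
E2 result:
h | e
7 | 12
Witness: (7, 6) appears 1× in E1 but 0× in E2.

no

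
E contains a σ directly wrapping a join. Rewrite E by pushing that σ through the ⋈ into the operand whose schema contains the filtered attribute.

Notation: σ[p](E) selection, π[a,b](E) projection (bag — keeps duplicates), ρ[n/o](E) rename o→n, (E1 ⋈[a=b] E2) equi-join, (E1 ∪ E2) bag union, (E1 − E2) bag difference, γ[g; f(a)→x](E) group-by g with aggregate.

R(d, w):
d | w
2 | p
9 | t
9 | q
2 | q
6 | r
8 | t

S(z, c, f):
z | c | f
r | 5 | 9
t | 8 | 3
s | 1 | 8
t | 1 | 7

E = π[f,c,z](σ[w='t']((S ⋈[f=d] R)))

σ filters on w, owned by the right side.
E' = π[f,c,z]((S ⋈[f=d] σ[w='t'](R)))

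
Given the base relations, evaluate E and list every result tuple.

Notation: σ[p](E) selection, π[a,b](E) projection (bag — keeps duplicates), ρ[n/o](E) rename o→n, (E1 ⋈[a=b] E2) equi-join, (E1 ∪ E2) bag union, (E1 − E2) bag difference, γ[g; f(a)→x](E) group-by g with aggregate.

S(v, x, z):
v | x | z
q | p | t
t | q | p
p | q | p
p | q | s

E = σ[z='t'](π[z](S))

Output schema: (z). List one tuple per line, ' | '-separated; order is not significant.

Subexpression sizes:
  S → 4
  π[z](S) → 4
  σ[z='t'](π[z](S)) → 1

== RESULT ==
z
t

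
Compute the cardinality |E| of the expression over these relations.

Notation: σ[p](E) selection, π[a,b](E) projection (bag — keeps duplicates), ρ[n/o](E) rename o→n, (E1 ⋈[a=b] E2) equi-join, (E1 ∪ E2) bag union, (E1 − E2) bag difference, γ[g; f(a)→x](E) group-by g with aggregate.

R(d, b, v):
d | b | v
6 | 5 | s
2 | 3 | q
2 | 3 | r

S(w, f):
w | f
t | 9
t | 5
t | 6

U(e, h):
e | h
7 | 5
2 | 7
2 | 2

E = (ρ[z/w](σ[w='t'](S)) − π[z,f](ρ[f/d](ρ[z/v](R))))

Row counts bottom-up:
  S → 3
  σ[w='t'](S) → 3
  ρ[z/w](σ[w='t'](S)) → 3
  R → 3
  ρ[z/v](R) → 3
  ρ[f/d](ρ[z/v](R)) → 3
  π[z,f](ρ[f/d](ρ[z/v](R))) → 3
  (ρ[z/w](σ[w='t'](S)) − π[z,f](ρ[f/d](ρ[z/v](R)))) → 3

|E| = 3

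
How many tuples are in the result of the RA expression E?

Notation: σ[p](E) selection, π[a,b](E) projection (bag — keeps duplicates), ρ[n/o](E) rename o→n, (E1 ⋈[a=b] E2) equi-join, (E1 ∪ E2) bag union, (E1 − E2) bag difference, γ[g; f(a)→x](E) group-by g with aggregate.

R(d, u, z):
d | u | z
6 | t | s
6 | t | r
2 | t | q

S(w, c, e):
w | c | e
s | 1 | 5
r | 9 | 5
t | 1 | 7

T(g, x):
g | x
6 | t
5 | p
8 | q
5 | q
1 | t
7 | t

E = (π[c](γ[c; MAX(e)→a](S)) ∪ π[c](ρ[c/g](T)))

Subexpression sizes:
  S → 3
  γ[c; MAX(e)→a](S) → 2
  π[c](γ[c; MAX(e)→a](S)) → 2
  T → 6
  ρ[c/g](T) → 6
  π[c](ρ[c/g](T)) → 6
  (π[c](γ[c; MAX(e)→a](S)) ∪ π[c](ρ[c/g](T))) → 8

|E| = 8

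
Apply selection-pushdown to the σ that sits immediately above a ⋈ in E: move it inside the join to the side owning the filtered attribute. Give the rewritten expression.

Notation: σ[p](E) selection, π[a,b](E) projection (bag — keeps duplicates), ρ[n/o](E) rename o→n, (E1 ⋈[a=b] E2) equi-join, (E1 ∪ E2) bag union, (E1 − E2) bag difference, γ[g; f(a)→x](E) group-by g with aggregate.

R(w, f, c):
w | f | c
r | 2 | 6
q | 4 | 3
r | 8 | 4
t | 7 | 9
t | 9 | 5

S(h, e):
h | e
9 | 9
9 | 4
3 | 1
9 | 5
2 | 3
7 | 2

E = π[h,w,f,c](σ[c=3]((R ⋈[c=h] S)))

σ filters on c, owned by the left side.
E' = π[h,w,f,c]((σ[c=3](R) ⋈[c=h] S))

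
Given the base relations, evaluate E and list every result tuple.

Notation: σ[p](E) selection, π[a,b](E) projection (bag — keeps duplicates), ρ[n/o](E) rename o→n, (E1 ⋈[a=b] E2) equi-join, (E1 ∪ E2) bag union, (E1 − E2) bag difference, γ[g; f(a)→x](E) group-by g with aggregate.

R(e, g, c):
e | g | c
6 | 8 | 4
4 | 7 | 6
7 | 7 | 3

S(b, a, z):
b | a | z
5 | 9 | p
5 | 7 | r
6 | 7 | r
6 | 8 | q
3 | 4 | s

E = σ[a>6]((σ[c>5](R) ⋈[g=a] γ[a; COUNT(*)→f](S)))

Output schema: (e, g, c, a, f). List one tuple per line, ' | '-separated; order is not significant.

Row counts bottom-up:
  R → 3
  σ[c>5](R) → 1
  S → 5
  γ[a; COUNT(*)→f](S) → 4
  (σ[c>5](R) ⋈[g=a] γ[a; COUNT(*)→f](S)) → 1
  σ[a>6]((σ[c>5](R) ⋈[g=a] γ[a; COUNT(*)→f](S))) → 1

== RESULT ==
e | g | c | a | f
4 | 7 | 6 | 7 | 2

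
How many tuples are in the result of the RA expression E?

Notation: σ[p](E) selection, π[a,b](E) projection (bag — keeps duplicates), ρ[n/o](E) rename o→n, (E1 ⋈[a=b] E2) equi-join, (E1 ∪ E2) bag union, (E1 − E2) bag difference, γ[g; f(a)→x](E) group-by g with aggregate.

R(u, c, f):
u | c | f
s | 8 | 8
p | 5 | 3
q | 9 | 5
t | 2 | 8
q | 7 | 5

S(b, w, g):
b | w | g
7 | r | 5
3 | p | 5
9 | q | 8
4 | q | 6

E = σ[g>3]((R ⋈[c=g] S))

Stepwise |·|:
  R → 5
  S → 4
  (R ⋈[c=g] S) → 3
  σ[g>3]((R ⋈[c=g] S)) → 3

|E| = 3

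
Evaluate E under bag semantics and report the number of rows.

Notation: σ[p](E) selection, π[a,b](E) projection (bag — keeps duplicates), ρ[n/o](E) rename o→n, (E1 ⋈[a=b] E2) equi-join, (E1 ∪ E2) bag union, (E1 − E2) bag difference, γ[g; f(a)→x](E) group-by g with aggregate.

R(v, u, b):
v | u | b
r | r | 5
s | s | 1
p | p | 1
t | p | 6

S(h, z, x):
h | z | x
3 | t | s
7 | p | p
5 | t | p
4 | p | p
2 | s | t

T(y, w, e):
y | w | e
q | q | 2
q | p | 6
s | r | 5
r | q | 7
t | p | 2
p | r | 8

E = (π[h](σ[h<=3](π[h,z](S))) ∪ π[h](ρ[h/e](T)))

Row counts bottom-up:
  S → 5
  π[h,z](S) → 5
  σ[h<=3](π[h,z](S)) → 2
  π[h](σ[h<=3](π[h,z](S))) → 2
  T → 6
  ρ[h/e](T) → 6
  π[h](ρ[h/e](T)) → 6
  (π[h](σ[h<=3](π[h,z](S))) ∪ π[h](ρ[h/e](T))) → 8

|E| = 8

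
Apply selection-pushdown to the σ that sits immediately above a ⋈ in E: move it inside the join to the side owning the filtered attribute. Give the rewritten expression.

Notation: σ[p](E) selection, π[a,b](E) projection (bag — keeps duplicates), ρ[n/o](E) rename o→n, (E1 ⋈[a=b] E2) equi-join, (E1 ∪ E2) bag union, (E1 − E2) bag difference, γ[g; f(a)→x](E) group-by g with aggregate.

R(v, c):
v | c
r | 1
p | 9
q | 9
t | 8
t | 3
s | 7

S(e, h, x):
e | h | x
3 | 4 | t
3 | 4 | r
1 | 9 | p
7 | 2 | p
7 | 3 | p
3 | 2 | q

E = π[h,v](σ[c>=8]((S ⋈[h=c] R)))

σ filters on c, owned by the right side.
E' = π[h,v]((S ⋈[h=c] σ[c>=8](R)))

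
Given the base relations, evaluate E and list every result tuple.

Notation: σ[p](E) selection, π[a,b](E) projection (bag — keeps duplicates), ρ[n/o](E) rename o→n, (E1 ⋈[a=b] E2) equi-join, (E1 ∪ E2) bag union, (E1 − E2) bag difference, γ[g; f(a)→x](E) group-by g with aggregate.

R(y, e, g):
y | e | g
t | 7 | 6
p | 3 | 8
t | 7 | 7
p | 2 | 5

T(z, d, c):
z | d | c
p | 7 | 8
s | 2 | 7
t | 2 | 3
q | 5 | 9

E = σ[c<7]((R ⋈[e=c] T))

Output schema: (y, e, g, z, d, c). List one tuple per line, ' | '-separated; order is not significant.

Per-node cardinality:
  R → 4
  T → 4
  (R ⋈[e=c] T) → 3
  σ[c<7]((R ⋈[e=c] T)) → 1

== RESULT ==
y | e | g | z | d | c
p | 3 | 8 | t | 2 | 3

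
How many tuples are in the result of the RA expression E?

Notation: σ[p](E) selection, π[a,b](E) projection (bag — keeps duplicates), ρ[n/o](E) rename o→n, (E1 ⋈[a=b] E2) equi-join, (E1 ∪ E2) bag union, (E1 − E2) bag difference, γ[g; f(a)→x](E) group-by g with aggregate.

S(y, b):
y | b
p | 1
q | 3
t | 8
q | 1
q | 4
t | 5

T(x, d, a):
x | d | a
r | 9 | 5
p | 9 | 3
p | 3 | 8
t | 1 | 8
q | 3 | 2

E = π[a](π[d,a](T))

Stepwise |·|:
  T → 5
  π[d,a](T) → 5
  π[a](π[d,a](T)) → 5

|E| = 5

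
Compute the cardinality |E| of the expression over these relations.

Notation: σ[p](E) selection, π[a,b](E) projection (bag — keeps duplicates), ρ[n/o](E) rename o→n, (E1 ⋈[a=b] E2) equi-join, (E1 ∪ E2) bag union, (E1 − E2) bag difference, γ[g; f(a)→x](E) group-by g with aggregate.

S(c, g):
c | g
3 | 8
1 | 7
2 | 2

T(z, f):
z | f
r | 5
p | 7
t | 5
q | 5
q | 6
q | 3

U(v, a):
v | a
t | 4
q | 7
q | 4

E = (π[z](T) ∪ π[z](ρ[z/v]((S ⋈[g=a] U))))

Row counts bottom-up:
  T → 6
  π[z](T) → 6
  S → 3
  U → 3
  (S ⋈[g=a] U) → 1
  ρ[z/v]((S ⋈[g=a] U)) → 1
  π[z](ρ[z/v]((S ⋈[g=a] U))) → 1
  (π[z](T) ∪ π[z](ρ[z/v]((S ⋈[g=a] U)))) → 7

|E| = 7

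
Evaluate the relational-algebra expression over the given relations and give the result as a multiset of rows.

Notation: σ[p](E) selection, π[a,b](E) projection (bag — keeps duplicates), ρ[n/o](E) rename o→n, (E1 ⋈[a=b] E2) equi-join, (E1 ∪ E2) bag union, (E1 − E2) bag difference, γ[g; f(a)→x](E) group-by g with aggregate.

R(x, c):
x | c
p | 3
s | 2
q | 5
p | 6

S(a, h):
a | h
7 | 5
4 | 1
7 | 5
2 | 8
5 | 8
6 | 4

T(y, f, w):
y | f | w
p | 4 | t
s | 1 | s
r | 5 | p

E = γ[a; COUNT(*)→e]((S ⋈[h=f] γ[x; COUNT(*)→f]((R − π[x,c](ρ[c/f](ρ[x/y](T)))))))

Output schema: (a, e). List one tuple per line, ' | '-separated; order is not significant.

Stepwise |·|:
  S → 6
  R → 4
  T → 3
  ρ[x/y](T) → 3
  ρ[c/f](ρ[x/y](T)) → 3
  π[x,c](ρ[c/f](ρ[x/y](T))) → 3
  (R − π[x,c](ρ[c/f](ρ[x/y](T)))) → 4
  γ[x; COUNT(*)→f]((R − π[x,c](ρ[c/f](ρ[x/y](T))))) → 3
  (S ⋈[h=f] γ[x; COUNT(*)→f]((R − π[x,c](ρ[c/f](ρ[x/y](T)))))) → 2
  γ[a; COUNT(*)→e]((S ⋈[h=f] γ[x; COUNT(*)→f]((R − π[x,c](ρ[c/f](ρ[x/y](T))))))) → 1

== RESULT ==
a | e
4 | 2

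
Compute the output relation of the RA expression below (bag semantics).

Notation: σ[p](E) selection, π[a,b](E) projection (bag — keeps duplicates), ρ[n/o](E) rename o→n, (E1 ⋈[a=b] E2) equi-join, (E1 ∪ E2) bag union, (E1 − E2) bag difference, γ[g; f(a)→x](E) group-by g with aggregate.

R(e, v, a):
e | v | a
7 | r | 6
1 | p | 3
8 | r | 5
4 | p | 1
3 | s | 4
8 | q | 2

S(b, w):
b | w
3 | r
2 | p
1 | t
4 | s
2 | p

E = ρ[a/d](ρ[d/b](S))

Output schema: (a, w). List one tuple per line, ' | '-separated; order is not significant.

Row counts bottom-up:
  S → 5
  ρ[d/b](S) → 5
  ρ[a/d](ρ[d/b](S)) → 5

== RESULT ==
a | w
1 | t
2 | p
2 | p
3 | r
4 | s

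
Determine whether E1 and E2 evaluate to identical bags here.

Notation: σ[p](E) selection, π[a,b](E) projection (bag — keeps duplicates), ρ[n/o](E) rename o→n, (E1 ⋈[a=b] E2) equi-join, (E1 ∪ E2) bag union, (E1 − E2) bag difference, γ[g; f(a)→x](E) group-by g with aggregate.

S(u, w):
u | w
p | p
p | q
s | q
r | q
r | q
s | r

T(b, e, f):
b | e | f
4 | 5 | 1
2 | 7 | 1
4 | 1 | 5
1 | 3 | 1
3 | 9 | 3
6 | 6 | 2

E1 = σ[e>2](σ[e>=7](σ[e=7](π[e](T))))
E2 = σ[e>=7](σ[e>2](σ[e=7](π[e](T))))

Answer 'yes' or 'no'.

E1 stepwise |·|:
  T → 6
  π[e](T) → 6
  σ[e=7](π[e](T)) → 1
  σ[e>=7](σ[e=7](π[e](T))) → 1
  σ[e>2](σ[e>=7](σ[e=7](π[e](T)))) → 1
E2 stepwise |·|:
  T → 6
  π[e](T) → 6
  σ[e=7](π[e](T)) → 1
  σ[e>2](σ[e=7](π[e](T))) → 1
  σ[e>=7](σ[e>2](σ[e=7](π[e](T)))) → 1

E1 and E2 produce the same multiset:
e
7

yes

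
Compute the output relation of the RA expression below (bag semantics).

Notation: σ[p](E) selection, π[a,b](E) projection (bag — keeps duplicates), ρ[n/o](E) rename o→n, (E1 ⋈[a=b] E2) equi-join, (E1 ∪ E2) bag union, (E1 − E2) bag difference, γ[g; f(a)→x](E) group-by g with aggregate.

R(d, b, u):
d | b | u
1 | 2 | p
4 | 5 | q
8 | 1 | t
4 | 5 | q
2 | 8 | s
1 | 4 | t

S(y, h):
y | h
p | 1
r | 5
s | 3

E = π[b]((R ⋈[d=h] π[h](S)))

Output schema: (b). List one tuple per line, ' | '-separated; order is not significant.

Per-node cardinality:
  R → 6
  S → 3
  π[h](S) → 3
  (R ⋈[d=h] π[h](S)) → 2
  π[b]((R ⋈[d=h] π[h](S))) → 2

== RESULT ==
b
2
4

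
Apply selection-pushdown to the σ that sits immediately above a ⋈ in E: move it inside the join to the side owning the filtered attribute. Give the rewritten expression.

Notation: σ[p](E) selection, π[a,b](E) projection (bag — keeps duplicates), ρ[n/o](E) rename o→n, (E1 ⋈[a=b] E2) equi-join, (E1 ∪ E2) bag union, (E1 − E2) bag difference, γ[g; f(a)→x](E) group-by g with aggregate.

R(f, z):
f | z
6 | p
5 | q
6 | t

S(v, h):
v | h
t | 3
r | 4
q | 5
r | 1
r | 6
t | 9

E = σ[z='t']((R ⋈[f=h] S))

σ filters on z, owned by the left side.
E' = (σ[z='t'](R) ⋈[f=h] S)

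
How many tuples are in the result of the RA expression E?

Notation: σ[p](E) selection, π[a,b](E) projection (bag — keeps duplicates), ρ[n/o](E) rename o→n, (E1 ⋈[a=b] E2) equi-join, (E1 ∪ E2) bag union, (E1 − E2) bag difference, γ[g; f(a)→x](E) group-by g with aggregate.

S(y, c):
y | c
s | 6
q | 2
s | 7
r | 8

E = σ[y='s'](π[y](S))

Subexpression sizes:
  S → 4
  π[y](S) → 4
  σ[y='s'](π[y](S)) → 2

|E| = 2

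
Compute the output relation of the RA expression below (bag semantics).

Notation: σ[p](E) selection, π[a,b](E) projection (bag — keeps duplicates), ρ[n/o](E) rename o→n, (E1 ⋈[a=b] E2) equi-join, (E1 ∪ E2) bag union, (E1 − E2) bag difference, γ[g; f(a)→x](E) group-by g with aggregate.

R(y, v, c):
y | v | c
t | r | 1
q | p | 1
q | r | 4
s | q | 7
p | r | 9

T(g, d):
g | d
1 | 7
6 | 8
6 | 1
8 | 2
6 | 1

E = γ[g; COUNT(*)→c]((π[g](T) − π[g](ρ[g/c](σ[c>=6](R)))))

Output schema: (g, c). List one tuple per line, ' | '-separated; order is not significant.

Row counts bottom-up:
  T → 5
  π[g](T) → 5
  R → 5
  σ[c>=6](R) → 2
  ρ[g/c](σ[c>=6](R)) → 2
  π[g](ρ[g/c](σ[c>=6](R))) → 2
  (π[g](T) − π[g](ρ[g/c](σ[c>=6](R)))) → 5
  γ[g; COUNT(*)→c]((π[g](T) − π[g](ρ[g/c](σ[c>=6](R))))) → 3

== RESULT ==
g | c
1 | 1
6 | 3
8 | 1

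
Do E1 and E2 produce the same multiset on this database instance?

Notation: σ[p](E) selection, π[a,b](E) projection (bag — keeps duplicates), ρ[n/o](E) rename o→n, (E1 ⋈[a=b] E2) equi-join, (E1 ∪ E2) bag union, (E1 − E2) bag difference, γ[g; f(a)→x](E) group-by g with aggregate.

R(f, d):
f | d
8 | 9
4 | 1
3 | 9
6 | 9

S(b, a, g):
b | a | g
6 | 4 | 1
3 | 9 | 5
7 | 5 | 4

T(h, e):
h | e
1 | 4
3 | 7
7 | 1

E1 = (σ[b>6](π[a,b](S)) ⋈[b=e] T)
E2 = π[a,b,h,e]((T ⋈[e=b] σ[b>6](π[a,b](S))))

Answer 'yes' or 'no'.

E1 subexpression sizes:
  S → 3
  π[a,b](S) → 3
  σ[b>6](π[a,b](S)) → 1
  T → 3
  (σ[b>6](π[a,b](S)) ⋈[b=e] T) → 1
E2 subexpression sizes:
  T → 3
  S → 3
  π[a,b](S) → 3
  σ[b>6](π[a,b](S)) → 1
  (T ⋈[e=b] σ[b>6](π[a,b](S))) → 1
  π[a,b,h,e]((T ⋈[e=b] σ[b>6](π[a,b](S)))) → 1

E1 and E2 produce the same multiset:
a | b | h | e
5 | 7 | 3 | 7

yes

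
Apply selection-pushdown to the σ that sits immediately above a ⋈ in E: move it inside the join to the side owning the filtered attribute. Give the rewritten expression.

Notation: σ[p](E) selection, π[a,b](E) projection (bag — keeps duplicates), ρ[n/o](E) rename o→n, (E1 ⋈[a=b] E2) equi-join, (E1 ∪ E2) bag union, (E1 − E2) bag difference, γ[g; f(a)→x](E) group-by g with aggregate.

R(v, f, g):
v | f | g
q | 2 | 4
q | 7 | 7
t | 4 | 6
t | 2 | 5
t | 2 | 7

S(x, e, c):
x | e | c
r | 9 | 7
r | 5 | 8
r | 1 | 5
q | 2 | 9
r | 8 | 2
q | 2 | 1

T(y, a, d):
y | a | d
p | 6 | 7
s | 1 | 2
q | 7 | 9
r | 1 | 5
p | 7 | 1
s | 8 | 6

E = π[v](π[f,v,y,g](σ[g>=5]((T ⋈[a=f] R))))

σ filters on g, owned by the right side.
E' = π[v](π[f,v,y,g]((T ⋈[a=f] σ[g>=5](R))))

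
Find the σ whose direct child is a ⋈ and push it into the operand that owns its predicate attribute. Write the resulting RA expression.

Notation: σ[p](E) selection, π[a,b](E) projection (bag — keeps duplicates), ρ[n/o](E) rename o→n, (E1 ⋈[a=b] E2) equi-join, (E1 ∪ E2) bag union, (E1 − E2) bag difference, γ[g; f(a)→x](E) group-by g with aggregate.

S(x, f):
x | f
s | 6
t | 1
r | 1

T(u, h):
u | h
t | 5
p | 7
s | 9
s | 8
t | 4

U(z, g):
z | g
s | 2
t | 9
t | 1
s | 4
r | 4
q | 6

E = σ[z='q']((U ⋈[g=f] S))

σ filters on z, owned by the left side.
E' = (σ[z='q'](U) ⋈[g=f] S)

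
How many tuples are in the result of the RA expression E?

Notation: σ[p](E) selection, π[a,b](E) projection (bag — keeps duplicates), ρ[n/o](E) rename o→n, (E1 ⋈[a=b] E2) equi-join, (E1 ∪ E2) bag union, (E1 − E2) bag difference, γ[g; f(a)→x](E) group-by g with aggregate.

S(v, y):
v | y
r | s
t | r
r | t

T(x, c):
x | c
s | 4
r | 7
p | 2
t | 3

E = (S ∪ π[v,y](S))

Stepwise |·|:
  S → 3
  S → 3
  π[v,y](S) → 3
  (S ∪ π[v,y](S)) → 6

|E| = 6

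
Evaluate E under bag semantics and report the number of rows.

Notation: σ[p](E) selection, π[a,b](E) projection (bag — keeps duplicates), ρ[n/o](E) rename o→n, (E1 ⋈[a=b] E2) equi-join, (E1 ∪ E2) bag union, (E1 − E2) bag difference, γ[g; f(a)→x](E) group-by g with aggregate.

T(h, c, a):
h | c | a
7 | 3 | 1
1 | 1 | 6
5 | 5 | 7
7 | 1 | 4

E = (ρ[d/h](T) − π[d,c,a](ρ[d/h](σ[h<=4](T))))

Stepwise |·|:
  T → 4
  ρ[d/h](T) → 4
  T → 4
  σ[h<=4](T) → 1
  ρ[d/h](σ[h<=4](T)) → 1
  π[d,c,a](ρ[d/h](σ[h<=4](T))) → 1
  (ρ[d/h](T) − π[d,c,a](ρ[d/h](σ[h<=4](T)))) → 3

|E| = 3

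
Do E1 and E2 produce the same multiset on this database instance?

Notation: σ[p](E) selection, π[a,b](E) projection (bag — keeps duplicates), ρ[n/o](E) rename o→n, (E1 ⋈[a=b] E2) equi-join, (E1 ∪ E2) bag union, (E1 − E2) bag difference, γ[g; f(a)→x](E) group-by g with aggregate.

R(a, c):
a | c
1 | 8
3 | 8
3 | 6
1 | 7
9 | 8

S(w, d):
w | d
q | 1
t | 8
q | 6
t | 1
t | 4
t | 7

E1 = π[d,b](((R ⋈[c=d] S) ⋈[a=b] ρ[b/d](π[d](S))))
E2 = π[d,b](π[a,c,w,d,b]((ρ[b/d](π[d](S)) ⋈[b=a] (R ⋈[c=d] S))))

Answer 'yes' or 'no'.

E1 stepwise |·|:
  R → 5
  S → 6
  (R ⋈[c=d] S) → 5
  S → 6
  π[d](S) → 6
  ρ[b/d](π[d](S)) → 6
  ((R ⋈[c=d] S) ⋈[a=b] ρ[b/d](π[d](S))) → 4
  π[d,b](((R ⋈[c=d] S) ⋈[a=b] ρ[b/d](π[d](S)))) → 4
E2 stepwise |·|:
  S → 6
  π[d](S) → 6
  ρ[b/d](π[d](S)) → 6
  R → 5
  S → 6
  (R ⋈[c=d] S) → 5
  (ρ[b/d](π[d](S)) ⋈[b=a] (R ⋈[c=d] S)) → 4
  π[a,c,w,d,b]((ρ[b/d](π[d](S)) ⋈[b=a] (R ⋈[c=d] S))) → 4
  π[d,b](π[a,c,w,d,b]((ρ[b/d](π[d](S)) ⋈[b=a] (R ⋈[c=d] S)))) → 4

E1 and E2 produce the same multiset:
d | b
7 | 1
7 | 1
8 | 1
8 | 1

yes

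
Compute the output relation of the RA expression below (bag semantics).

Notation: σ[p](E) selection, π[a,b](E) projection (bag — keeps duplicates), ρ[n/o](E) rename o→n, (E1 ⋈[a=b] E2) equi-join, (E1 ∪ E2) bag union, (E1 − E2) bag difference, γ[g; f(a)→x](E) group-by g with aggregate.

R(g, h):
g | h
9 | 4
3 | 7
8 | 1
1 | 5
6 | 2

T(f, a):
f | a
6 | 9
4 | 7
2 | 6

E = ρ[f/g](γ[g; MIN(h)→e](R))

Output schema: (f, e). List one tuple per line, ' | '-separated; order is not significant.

Per-node cardinality:
  R → 5
  γ[g; MIN(h)→e](R) → 5
  ρ[f/g](γ[g; MIN(h)→e](R)) → 5

== RESULT ==
f | e
1 | 5
3 | 7
6 | 2
8 | 1
9 | 4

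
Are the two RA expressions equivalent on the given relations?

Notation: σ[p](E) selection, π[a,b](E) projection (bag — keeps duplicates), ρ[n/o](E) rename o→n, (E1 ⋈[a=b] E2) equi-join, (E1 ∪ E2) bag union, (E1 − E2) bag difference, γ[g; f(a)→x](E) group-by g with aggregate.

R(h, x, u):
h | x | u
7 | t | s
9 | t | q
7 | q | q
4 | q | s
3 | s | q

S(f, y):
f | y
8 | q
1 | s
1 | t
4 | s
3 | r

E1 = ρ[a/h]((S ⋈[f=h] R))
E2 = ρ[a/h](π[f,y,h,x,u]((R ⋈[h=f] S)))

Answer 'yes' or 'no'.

E1 row counts bottom-up:
  S → 5
  R → 5
  (S ⋈[f=h] R) → 2
  ρ[a/h]((S ⋈[f=h] R)) → 2
E2 row counts bottom-up:
  R → 5
  S → 5
  (R ⋈[h=f] S) → 2
  π[f,y,h,x,u]((R ⋈[h=f] S)) → 2
  ρ[a/h](π[f,y,h,x,u]((R ⋈[h=f] S))) → 2

E1 and E2 produce the same multiset:
f | y | a | x | u
3 | r | 3 | s | q
4 | s | 4 | q | s

yes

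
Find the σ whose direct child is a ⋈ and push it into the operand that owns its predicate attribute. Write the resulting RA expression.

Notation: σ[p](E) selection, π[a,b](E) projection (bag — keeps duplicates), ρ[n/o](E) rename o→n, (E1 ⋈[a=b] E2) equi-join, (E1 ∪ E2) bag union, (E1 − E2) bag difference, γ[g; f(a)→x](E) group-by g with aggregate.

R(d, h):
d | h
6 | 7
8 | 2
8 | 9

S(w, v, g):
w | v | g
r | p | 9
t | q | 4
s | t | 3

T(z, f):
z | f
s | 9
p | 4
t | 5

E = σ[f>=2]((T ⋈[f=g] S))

σ filters on f, owned by the left side.
E' = (σ[f>=2](T) ⋈[f=g] S)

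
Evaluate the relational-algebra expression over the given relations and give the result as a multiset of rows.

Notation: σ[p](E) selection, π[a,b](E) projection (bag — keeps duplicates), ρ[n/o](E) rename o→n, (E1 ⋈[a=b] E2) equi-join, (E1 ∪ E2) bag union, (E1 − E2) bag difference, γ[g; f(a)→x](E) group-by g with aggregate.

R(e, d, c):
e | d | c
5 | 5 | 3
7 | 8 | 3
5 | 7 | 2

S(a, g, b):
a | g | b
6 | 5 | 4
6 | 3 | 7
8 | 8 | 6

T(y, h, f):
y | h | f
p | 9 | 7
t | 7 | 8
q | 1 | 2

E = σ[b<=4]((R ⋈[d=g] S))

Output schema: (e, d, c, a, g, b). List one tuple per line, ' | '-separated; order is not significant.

Row counts bottom-up:
  R → 3
  S → 3
  (R ⋈[d=g] S) → 2
  σ[b<=4]((R ⋈[d=g] S)) → 1

== RESULT ==
e | d | c | a | g | b
5 | 5 | 3 | 6 | 5 | 4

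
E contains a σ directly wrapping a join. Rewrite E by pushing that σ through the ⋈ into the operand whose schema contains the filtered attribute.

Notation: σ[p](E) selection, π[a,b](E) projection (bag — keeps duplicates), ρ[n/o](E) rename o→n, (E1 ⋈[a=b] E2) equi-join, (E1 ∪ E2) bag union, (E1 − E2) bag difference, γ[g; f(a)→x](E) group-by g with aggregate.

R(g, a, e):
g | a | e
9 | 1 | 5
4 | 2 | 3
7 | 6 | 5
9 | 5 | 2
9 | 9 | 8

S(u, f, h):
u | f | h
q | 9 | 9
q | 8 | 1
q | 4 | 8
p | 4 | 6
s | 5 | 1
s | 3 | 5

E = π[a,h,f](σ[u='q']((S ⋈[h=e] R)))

σ filters on u, owned by the left side.
E' = π[a,h,f]((σ[u='q'](S) ⋈[h=e] R))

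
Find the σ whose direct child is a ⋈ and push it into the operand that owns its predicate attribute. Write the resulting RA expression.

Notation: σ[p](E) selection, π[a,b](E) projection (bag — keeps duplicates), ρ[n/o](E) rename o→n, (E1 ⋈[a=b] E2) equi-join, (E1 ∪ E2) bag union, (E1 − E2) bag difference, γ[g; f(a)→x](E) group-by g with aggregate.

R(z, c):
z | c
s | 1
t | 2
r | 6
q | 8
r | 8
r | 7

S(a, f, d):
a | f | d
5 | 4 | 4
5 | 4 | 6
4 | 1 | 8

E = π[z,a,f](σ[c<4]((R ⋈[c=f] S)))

σ filters on c, owned by the left side.
E' = π[z,a,f]((σ[c<4](R) ⋈[c=f] S))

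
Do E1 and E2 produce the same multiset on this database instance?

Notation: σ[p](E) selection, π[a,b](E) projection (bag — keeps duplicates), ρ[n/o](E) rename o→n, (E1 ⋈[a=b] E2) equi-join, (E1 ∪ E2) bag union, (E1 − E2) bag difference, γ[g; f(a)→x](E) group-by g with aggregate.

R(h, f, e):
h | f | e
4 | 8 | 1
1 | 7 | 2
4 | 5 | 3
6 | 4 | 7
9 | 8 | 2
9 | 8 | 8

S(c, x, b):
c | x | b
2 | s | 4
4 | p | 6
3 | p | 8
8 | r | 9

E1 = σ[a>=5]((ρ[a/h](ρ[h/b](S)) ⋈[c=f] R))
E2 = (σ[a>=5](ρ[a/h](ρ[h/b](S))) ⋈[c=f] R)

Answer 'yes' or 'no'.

E1 stepwise |·|:
  S → 4
  ρ[h/b](S) → 4
  ρ[a/h](ρ[h/b](S)) → 4
  R → 6
  (ρ[a/h](ρ[h/b](S)) ⋈[c=f] R) → 4
  σ[a>=5]((ρ[a/h](ρ[h/b](S)) ⋈[c=f] R)) → 4
E2 stepwise |·|:
  S → 4
  ρ[h/b](S) → 4
  ρ[a/h](ρ[h/b](S)) → 4
  σ[a>=5](ρ[a/h](ρ[h/b](S))) → 3
  R → 6
  (σ[a>=5](ρ[a/h](ρ[h/b](S))) ⋈[c=f] R) → 4

E1 and E2 produce the same multiset:
c | x | a | h | f | e
4 | p | 6 | 6 | 4 | 7
8 | r | 9 | 4 | 8 | 1
8 | r | 9 | 9 | 8 | 2
8 | r | 9 | 9 | 8 | 8

yes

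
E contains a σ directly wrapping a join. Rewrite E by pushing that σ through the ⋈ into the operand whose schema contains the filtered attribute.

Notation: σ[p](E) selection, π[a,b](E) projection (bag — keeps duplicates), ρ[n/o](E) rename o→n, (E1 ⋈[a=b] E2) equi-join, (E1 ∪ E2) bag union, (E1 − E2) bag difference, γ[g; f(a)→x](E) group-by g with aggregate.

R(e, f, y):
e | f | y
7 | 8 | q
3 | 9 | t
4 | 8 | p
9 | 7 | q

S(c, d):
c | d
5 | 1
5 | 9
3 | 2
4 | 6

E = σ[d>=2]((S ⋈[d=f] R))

σ filters on d, owned by the left side.
E' = (σ[d>=2](S) ⋈[d=f] R)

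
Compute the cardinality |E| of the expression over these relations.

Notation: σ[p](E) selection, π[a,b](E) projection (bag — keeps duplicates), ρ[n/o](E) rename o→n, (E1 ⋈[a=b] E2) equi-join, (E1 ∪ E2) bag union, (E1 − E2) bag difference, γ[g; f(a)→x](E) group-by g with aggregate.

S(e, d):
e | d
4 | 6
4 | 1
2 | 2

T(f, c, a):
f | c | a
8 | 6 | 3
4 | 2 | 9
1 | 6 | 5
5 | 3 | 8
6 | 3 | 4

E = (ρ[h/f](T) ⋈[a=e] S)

Row counts bottom-up:
  T → 5
  ρ[h/f](T) → 5
  S → 3
  (ρ[h/f](T) ⋈[a=e] S) → 2

|E| = 2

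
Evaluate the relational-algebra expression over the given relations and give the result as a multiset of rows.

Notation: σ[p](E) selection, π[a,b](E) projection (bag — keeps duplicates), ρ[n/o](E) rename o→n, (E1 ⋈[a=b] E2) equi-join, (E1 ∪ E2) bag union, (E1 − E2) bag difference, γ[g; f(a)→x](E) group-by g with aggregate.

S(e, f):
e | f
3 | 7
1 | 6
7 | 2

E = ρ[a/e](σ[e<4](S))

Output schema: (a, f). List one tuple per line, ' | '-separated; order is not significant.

Subexpression sizes:
  S → 3
  σ[e<4](S) → 2
  ρ[a/e](σ[e<4](S)) → 2

== RESULT ==
a | f
1 | 6
3 | 7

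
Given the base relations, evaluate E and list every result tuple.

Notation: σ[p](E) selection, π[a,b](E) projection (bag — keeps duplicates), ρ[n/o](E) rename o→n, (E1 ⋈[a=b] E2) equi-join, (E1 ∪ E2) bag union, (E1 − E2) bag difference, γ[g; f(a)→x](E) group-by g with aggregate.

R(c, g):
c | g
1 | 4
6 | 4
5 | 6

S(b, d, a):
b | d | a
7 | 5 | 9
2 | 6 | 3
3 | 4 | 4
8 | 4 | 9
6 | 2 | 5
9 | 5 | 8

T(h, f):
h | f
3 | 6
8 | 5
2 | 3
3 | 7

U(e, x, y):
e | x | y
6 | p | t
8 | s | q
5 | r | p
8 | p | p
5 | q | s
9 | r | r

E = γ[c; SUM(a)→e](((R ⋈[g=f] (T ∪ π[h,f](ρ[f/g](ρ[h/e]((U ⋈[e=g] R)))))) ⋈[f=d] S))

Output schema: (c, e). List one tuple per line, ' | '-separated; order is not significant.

Stepwise |·|:
  R → 3
  T → 4
  U → 6
  R → 3
  (U ⋈[e=g] R) → 1
  ρ[h/e]((U ⋈[e=g] R)) → 1
  ρ[f/g](ρ[h/e]((U ⋈[e=g] R))) → 1
  π[h,f](ρ[f/g](ρ[h/e]((U ⋈[e=g] R)))) → 1
  (T ∪ π[h,f](ρ[f/g](ρ[h/e]((U ⋈[e=g] R))))) → 5
  (R ⋈[g=f] (T ∪ π[h,f](ρ[f/g](ρ[h/e]((U ⋈[e=g] R)))))) → 2
  S → 6
  ((R ⋈[g=f] (T ∪ π[h,f](ρ[f/g](ρ[h/e]((U ⋈[e=g] R)))))) ⋈[f=d] S) → 2
  γ[c; SUM(a)→e](((R ⋈[g=f] (T ∪ π[h,f](ρ[f/g](ρ[h/e]((U ⋈[e=g] R)))))) ⋈[f=d] S)) → 1

== RESULT ==
c | e
5 | 6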